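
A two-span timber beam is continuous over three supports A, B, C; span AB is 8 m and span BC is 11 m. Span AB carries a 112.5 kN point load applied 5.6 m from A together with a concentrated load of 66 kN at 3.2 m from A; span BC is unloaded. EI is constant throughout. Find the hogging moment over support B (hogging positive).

M_B = 105 kN·m

Insert a hinge at B; M_B is the redundant, and each span becomes simply supported.
Discontinuity in slope at B on the released structure — sum the simple-span end rotations:
  span AB: point load 112.5 at a = 5.6: Pab(L + a)/(6LEI) = 428.4/EI
  span AB: point load 66 at a = 3.2: Pab(L + a)/(6LEI) = 236.5/EI
  relative rotation θ_0 = (664.9 + 0)/EI = 664.9/EI
A unit hogging moment at B produces rotation L₁/(3EI) + L₂/(3EI) = 6.333/EI.
Compatibility: M_B·(L₁+L₂)/(3EI) = θ_0, giving M_B = 105 kN·m (hogging).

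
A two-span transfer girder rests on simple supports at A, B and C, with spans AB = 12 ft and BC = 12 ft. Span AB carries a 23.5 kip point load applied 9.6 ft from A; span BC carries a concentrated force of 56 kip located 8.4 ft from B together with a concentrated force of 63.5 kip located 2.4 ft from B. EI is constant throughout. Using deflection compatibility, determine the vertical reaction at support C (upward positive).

Release continuity at B by inserting a hinge; the redundant is the internal moment M_B. The primary structure is two simply-supported spans AB and BC.
Rotations at B on the released spans (each span's end-slope, ×1/EI):
  span AB: point load 23.5 at a = 9.6: Pab(L + a)/(6LEI) = 162.4/EI
  span BC: point load 56 at a = 8.4: Pab(L + b)/(6LEI) = 366.9/EI
  span BC: point load 63.5 at a = 2.4: Pab(L + b)/(6LEI) = 438.9/EI
  relative rotation θ_0 = (162.4 + 805.8)/EI = 968.3/EI
A unit hogging moment at B produces rotation L₁/(3EI) + L₂/(3EI) = 8/EI.
Slope continuity at B: θ_0 = M_B·8/EI, so M_B = 968.3/8 = 121 kip·ft (hogging).
Span BC, ΣM about C: R_B^{BC}·12 = 811.2 + 121, so R_B^{BC} = 77.69 kip and R_C = 119.5 − 77.69 = 41.81 kip.

R_C = 41.81 kip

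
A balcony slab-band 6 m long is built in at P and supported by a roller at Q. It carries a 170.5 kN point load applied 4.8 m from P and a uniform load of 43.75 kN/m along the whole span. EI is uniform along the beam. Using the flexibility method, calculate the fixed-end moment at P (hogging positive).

M_P = 295.1 kN·m

Choose R_Q as the redundant. The primary structure is the cantilever fixed at P.
Deflection at Q on the released cantilever, summing each load's contribution:
  point load 170.5 at a = 4.8: Pa²(3L − a)/(6EI) = 8642/EI
  UDL 43.75: wL⁴/(8EI) = 7088/EI
  δ_0 = 15730/EI
Tip deflection under a unit load at Q: L³/(3EI) = 72/EI.
Compatibility at Q: δ_0 − R_Q·δ_{QQ} = 0, so R_Q = 15730/72 = 218.5 kN.
Moment equilibrium about P: M_P = Σ(load moments about P) − R_Q·L = 1606 − 218.5×6 = 295.1 kN·m.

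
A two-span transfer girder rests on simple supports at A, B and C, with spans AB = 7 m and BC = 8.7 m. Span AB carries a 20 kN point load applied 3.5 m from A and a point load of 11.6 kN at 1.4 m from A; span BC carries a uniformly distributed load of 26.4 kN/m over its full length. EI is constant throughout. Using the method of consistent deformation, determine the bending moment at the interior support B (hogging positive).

M_B = 153.6 kN·m

Release continuity at B by inserting a hinge; the redundant is the internal moment M_B. The primary structure is two simply-supported spans AB and BC.
Rotations at B on the released spans (each span's end-slope, ×1/EI):
  span AB: point load 20 at a = 3.5: Pab(L + a)/(6LEI) = 61.25/EI
  span AB: point load 11.6 at a = 1.4: Pab(L + a)/(6LEI) = 18.19/EI
  span BC: UDL 26.4: wL³/(24EI) = 724.4/EI
  relative rotation θ_0 = (79.44 + 724.4)/EI = 803.8/EI
A unit hogging moment at B produces rotation L₁/(3EI) + L₂/(3EI) = 5.233/EI.
Compatibility: M_B·(L₁+L₂)/(3EI) = θ_0, giving M_B = 153.6 kN·m (hogging).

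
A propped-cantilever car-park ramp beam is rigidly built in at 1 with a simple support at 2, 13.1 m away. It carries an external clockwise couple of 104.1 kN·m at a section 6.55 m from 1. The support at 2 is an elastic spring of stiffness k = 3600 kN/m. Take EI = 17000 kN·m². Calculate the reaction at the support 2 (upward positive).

R_2 = 8.884 kN

Choose R_2 as the redundant. The primary structure is the cantilever fixed at 1.
Deflection at 2 on the released cantilever, summing each load's contribution:
  clockwise couple 104.1 at a = 6.55: M₀a(2L − a)/(2EI) = 6699/EI
Tip deflection under a unit load at 2: L³/(3EI) = 749.4/EI.
With EI = 17000 kN·m²: δ_0 = 0.39407 m and δ_{22} = 0.04408 m/kN.
Compatibility — the spring shortens by R_2/k under the reaction it provides: δ_0 − R_2·δ_{22} = R_2/k. With 1/k = 0.000278 m/kN, R_2 = δ_0 / (δ_{22} + 1/k) = 0.39407 / (0.04408 + 0.000278) = 8.884 kN.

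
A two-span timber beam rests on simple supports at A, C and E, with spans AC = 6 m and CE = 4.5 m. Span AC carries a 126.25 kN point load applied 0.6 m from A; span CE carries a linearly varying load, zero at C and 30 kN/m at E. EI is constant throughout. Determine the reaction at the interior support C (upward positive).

R_C = 49.36 kN

Take M_C as the redundant. Released structure: two simple spans AC and CE with a hinge at C.
End slopes at the hinge C, treating each span as simply supported:
  span AC: point load 126.25 at a = 0.6: Pab(L + a)/(6LEI) = 74.99/EI
  span CE: triangular load, peak 30: 7w₀L³/(360EI) = 53.16/EI
  relative rotation θ_0 = (74.99 + 53.16)/EI = 128.1/EI
A unit hogging moment at C produces rotation L₁/(3EI) + L₂/(3EI) = 3.5/EI.
Slope continuity at C: θ_0 = M_C·3.5/EI, so M_C = 128.1/3.5 = 36.61 kN·m (hogging).
Span AC, ΣM about A with M_C applied at C: R_C^{AC}·6 = 75.75 + 36.61, so R_C^{AC} = 18.73 kN and R_A = 126.2 − 18.73 = 107.5 kN.
Span CE, ΣM about E: R_C^{CE}·4.5 = 101.2 + 36.61, so R_C^{CE} = 30.64 kN and R_E = 67.5 − 30.64 = 36.86 kN.
R_C = 18.73 + 30.64 = 49.36 kN.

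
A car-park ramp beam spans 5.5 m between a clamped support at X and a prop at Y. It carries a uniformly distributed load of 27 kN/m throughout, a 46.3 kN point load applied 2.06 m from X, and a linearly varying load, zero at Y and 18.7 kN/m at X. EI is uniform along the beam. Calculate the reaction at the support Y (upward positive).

R_Y = 74.5 kN

Remove the prop at Y; the released (primary) structure is a cantilever built in at X.
Primary-structure tip deflection at Y by superposition:
  UDL 27: wL⁴/(8EI) = 3088/EI
  point load 46.3 at a = 2.06: Pa²(3L − a)/(6EI) = 472.9/EI
  triangular load, peak 18.7 at the fixed end: w₀L⁴/(30EI) = 570.4/EI
  δ_0 = 4132/EI
Tip deflection under a unit load at Y: L³/(3EI) = 55.46/EI.
Compatibility at Y: δ_0 − R_Y·δ_{YY} = 0, so R_Y = 4132/55.46 = 74.5 kN.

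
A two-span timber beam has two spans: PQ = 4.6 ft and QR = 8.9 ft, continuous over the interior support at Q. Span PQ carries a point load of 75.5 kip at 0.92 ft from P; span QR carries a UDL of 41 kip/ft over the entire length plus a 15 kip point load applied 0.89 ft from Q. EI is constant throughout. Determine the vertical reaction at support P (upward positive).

R_P = -1.885 kip

Insert a hinge at Q; M_Q is the redundant, and each span becomes simply supported.
End slopes at the hinge Q, treating each span as simply supported:
  span PQ: point load 75.5 at a = 0.92: Pab(L + a)/(6LEI) = 51.12/EI
  span QR: UDL 41: wL³/(24EI) = 1204/EI
  span QR: point load 15 at a = 0.89: Pab(L + b)/(6LEI) = 33.86/EI
  relative rotation θ_0 = (51.12 + 1238)/EI = 1289/EI
A unit hogging moment at Q produces rotation L₁/(3EI) + L₂/(3EI) = 4.5/EI.
Slope continuity at Q: θ_0 = M_Q·4.5/EI, so M_Q = 1289/4.5 = 286.5 kip·ft (hogging).
Span PQ, ΣM about P with M_Q applied at Q: R_Q^{PQ}·4.6 = 69.46 + 286.5, so R_Q^{PQ} = 77.39 kip and R_P = 75.5 − 77.39 = -1.885 kip.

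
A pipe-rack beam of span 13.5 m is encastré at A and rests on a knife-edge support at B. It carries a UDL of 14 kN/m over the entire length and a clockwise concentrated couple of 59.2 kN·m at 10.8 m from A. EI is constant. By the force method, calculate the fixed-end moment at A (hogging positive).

Release the roller at B. Primary structure: cantilever fixed at A.
Free-end deflection of the primary structure under the applied loading (downward +):
  UDL 14: wL⁴/(8EI) = 58126/EI
  clockwise couple 59.2 at a = 10.8: M₀a(2L − a)/(2EI) = 5179/EI
  δ_0 = 63305/EI
Tip deflection under a unit load at B: L³/(3EI) = 820.1/EI.
The prop prevents deflection at B: R_B = δ_0/δ_{BB} = 63305/820.1 = 77.19 kN.
Moment equilibrium about A: M_A = Σ(load moments about A) − R_B·L = 1335 − 77.19×13.5 = 292.9 kN·m.

M_A = 292.9 kN·m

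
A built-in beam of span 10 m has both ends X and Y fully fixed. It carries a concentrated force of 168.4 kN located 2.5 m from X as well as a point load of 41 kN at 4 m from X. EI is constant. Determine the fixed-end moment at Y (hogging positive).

M_Y = 118.3 kN·m

Release both end moments; the primary structure is a simply-supported span XY with redundants M_X and M_Y.
On the primary (simply-supported) span, the end slopes from the loading are:
  at X: point load 168.4 at a = 2.5: Pab(L + b)/(6LEI) = 920.9/EI
  at Y: point load 168.4 at a = 2.5: Pab(L + a)/(6LEI) = 657.8/EI
  at X: point load 41 at a = 4: Pab(L + b)/(6LEI) = 262.4/EI
  at Y: point load 41 at a = 4: Pab(L + a)/(6LEI) = 229.6/EI
  θ_X0 = 1183/EI,  θ_Y0 = 887.4/EI
Flexibility coefficients: a unit moment at one end gives L/(3EI) there and L/(6EI) at the far end, so f₁₁ = f₂₂ = 3.333/EI and f₁₂ = f₂₁ = 1.667/EI.
Compatibility — zero rotation at each built-in end:
  3.333 M_X + 1.667 M_Y = 1183
  1.667 M_X + 3.333 M_Y = 887.4
Solving the pair gives M_X = 295.9 kN·m and M_Y = 118.3 kN·m (hogging).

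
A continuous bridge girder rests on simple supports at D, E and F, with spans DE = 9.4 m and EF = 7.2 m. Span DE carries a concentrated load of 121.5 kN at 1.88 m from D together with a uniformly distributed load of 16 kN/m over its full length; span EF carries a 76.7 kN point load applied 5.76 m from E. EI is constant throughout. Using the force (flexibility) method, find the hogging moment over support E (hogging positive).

Release continuity at E by inserting a hinge; the redundant is the internal moment M_E. The primary structure is two simply-supported spans DE and EF.
Rotations at E on the released spans (each span's end-slope, ×1/EI):
  span DE: point load 121.5 at a = 1.88: Pab(L + a)/(6LEI) = 343.5/EI
  span DE: UDL 16: wL³/(24EI) = 553.7/EI
  span EF: point load 76.7 at a = 5.76: Pab(L + b)/(6LEI) = 127.2/EI
  relative rotation θ_0 = (897.3 + 127.2)/EI = 1025/EI
A unit hogging moment at E produces rotation L₁/(3EI) + L₂/(3EI) = 5.533/EI.
Compatibility: M_E·(L₁+L₂)/(3EI) = θ_0, giving M_E = 185.2 kN·m (hogging).

M_E = 185.2 kN·m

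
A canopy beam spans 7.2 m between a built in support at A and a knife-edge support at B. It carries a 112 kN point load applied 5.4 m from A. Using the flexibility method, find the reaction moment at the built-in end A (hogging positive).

Release the roller at B. Primary structure: cantilever fixed at A.
Deflection at B on the released cantilever, summing each load's contribution:
  point load 112 at a = 5.4: Pa²(3L − a)/(6EI) = 8818/EI
Tip deflection under a unit load at B: L³/(3EI) = 124.4/EI.
The prop prevents deflection at B: R_B = δ_0/δ_{BB} = 8818/124.4 = 70.88 kN.
Moment equilibrium about A: M_A = Σ(load moments about A) − R_B·L = 604.8 − 70.88×7.2 = 94.5 kN·m.

M_A = 94.5 kN·m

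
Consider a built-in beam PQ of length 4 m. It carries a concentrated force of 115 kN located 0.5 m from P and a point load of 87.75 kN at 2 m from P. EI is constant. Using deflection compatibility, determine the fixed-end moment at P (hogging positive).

Release both end moments; the primary structure is a simply-supported span PQ with redundants M_P and M_Q.
On the primary (simply-supported) span, the end slopes from the loading are:
  at P: point load 115 at a = 0.5: Pab(L + b)/(6LEI) = 62.89/EI
  at Q: point load 115 at a = 0.5: Pab(L + a)/(6LEI) = 37.73/EI
  at P: point load 87.75 at a = 2: Pab(L + b)/(6LEI) = 87.75/EI
  at Q: point load 87.75 at a = 2: Pab(L + a)/(6LEI) = 87.75/EI
  θ_P0 = 150.6/EI,  θ_Q0 = 125.5/EI
Flexibility coefficients: a unit moment at one end gives L/(3EI) there and L/(6EI) at the far end, so f₁₁ = f₂₂ = 1.333/EI and f₁₂ = f₂₁ = 0.6667/EI.
Compatibility — zero rotation at each built-in end:
  1.333 M_P + 0.6667 M_Q = 150.6
  0.6667 M_P + 1.333 M_Q = 125.5
Solving the pair gives M_P = 87.9 kN·m and M_Q = 50.16 kN·m (hogging).

M_P = 87.9 kN·m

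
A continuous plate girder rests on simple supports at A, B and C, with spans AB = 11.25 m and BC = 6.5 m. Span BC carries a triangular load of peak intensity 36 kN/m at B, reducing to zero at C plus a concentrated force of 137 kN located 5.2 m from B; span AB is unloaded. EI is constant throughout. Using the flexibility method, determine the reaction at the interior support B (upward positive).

R_B = 122 kN

Insert a hinge at B; M_B is the redundant, and each span becomes simply supported.
End slopes at the hinge B, treating each span as simply supported:
  span BC: triangular load, peak 36: w₀L³/(45EI) = 219.7/EI
  span BC: point load 137 at a = 5.2: Pab(L + b)/(6LEI) = 185.2/EI
  relative rotation θ_0 = (0 + 404.9)/EI = 404.9/EI
A unit hogging moment at B produces rotation L₁/(3EI) + L₂/(3EI) = 5.917/EI.
Slope continuity at B: θ_0 = M_B·5.917/EI, so M_B = 404.9/5.917 = 68.44 kN·m (hogging).
Span AB, ΣM about A with M_B applied at B: R_B^{AB}·11.25 = 0 + 68.44, so R_B^{AB} = 6.083 kN and R_A = 0 − 6.083 = -6.083 kN.
Span BC, ΣM about C: R_B^{BC}·6.5 = 685.1 + 68.44, so R_B^{BC} = 115.9 kN and R_C = 254 − 115.9 = 138.1 kN.
R_B = 6.083 + 115.9 = 122 kN.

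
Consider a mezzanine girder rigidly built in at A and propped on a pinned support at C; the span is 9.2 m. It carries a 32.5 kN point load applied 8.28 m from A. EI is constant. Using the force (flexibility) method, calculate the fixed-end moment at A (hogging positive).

Choose R_C as the redundant. The primary structure is the cantilever fixed at A.
Primary-structure tip deflection at C by superposition:
  point load 32.5 at a = 8.28: Pa²(3L − a)/(6EI) = 7175/EI
Flexibility coefficient — unit upward force at C: δ_{CC} = L³/(3EI) = 259.6/EI.
The prop prevents deflection at C: R_C = δ_0/δ_{CC} = 7175/259.6 = 27.64 kN.
Moment equilibrium about A: M_A = Σ(load moments about A) − R_C·L = 269.1 − 27.64×9.2 = 14.8 kN·m.

M_A = 14.8 kN·m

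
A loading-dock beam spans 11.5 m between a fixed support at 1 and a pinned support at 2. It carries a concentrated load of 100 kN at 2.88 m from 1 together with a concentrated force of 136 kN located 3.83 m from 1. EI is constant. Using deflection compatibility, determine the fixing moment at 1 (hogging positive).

M_1 = 478.4 kN·m

Release the roller at 2. Primary structure: cantilever fixed at 1.
Deflection at 2 on the released cantilever, summing each load's contribution:
  point load 100 at a = 2.88: Pa²(3L − a)/(6EI) = 4371/EI
  point load 136 at a = 3.83: Pa²(3L − a)/(6EI) = 10198/EI
  δ_0 = 14569/EI
Flexibility coefficient — unit upward force at 2: δ_{22} = L³/(3EI) = 507/EI.
The prop prevents deflection at 2: R_2 = δ_0/δ_{22} = 14569/507 = 28.74 kN.
Moment equilibrium about 1: M_1 = Σ(load moments about 1) − R_2·L = 808.9 − 28.74×11.5 = 478.4 kN·m.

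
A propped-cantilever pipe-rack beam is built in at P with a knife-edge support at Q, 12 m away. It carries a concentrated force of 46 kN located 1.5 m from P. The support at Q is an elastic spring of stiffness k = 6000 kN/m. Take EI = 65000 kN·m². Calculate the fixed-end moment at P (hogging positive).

M_P = 56.83 kN·m

Take the reaction at Q as the redundant and release it; the primary structure is a cantilever fixed at P.
Deflection at Q on the released cantilever, summing each load's contribution:
  point load 46 at a = 1.5: Pa²(3L − a)/(6EI) = 595.1/EI
Tip deflection under a unit load at Q: L³/(3EI) = 576/EI.
With EI = 65000 kN·m²: δ_0 = 0.009156 m and δ_{QQ} = 0.008862 m/kN.
Compatibility — the spring shortens by R_Q/k under the reaction it provides: δ_0 − R_Q·δ_{QQ} = R_Q/k. With 1/k = 0.000167 m/kN, R_Q = δ_0 / (δ_{QQ} + 1/k) = 0.009156 / (0.008862 + 0.000167) = 1.014 kN.
Moment equilibrium about P: M_P = Σ(load moments about P) − R_Q·L = 69 − 1.014×12 = 56.83 kN·m.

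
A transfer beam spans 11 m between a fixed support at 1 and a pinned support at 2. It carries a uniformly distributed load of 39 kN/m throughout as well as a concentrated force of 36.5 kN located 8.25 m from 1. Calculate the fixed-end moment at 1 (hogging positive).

M_1 = 636.9 kN·m

Remove the prop at 2; the released (primary) structure is a cantilever built in at 1.
Free-end deflection of the primary structure under the applied loading (downward +):
  UDL 39: wL⁴/(8EI) = 71375/EI
  point load 36.5 at a = 8.25: Pa²(3L − a)/(6EI) = 10248/EI
  δ_0 = 81623/EI
Tip deflection under a unit load at 2: L³/(3EI) = 443.7/EI.
Compatibility at 2: δ_0 − R_2·δ_{22} = 0, so R_2 = 81623/443.7 = 184 kN.
Moment equilibrium about 1: M_1 = Σ(load moments about 1) − R_2·L = 2661 − 184×11 = 636.9 kN·m.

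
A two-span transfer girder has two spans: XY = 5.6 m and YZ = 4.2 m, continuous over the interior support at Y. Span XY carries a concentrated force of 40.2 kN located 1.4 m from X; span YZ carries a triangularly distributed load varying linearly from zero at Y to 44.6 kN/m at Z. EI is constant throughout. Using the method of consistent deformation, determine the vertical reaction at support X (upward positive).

R_X = 23.95 kN

Insert a hinge at Y; M_Y is the redundant, and each span becomes simply supported.
Discontinuity in slope at Y on the released structure — sum the simple-span end rotations:
  span XY: point load 40.2 at a = 1.4: Pab(L + a)/(6LEI) = 49.24/EI
  span YZ: triangular load, peak 44.6: 7w₀L³/(360EI) = 64.25/EI
  relative rotation θ_0 = (49.24 + 64.25)/EI = 113.5/EI
A unit hogging moment at Y produces rotation L₁/(3EI) + L₂/(3EI) = 3.267/EI.
Compatibility: M_Y·(L₁+L₂)/(3EI) = θ_0, giving M_Y = 34.74 kN·m (hogging).
Span XY, ΣM about X with M_Y applied at Y: R_Y^{XY}·5.6 = 56.28 + 34.74, so R_Y^{XY} = 16.25 kN and R_X = 40.2 − 16.25 = 23.95 kN.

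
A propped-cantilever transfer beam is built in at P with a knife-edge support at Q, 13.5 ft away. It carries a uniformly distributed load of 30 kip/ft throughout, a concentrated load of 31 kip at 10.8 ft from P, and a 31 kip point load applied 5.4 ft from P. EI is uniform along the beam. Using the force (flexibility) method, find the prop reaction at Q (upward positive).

Choose R_Q as the redundant. The primary structure is the cantilever fixed at P.
Free-end deflection of the primary structure under the applied loading (downward +):
  UDL 30: wL⁴/(8EI) = 124556/EI
  point load 31 at a = 10.8: Pa²(3L − a)/(6EI) = 17898/EI
  point load 31 at a = 5.4: Pa²(3L − a)/(6EI) = 5288/EI
  δ_0 = 147743/EI
Tip deflection under a unit load at Q: L³/(3EI) = 820.1/EI.
The prop prevents deflection at Q: R_Q = δ_0/δ_{QQ} = 147743/820.1 = 180.1 kip.

R_Q = 180.1 kip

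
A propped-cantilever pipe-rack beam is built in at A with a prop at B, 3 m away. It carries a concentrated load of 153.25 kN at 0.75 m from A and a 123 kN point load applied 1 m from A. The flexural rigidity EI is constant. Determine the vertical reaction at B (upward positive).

Choose R_B as the redundant. The primary structure is the cantilever fixed at A.
Downward deflection at the released point B due to the loads:
  point load 153.25 at a = 0.75: Pa²(3L − a)/(6EI) = 118.5/EI
  point load 123 at a = 1: Pa²(3L − a)/(6EI) = 164/EI
  δ_0 = 282.5/EI
Flexibility coefficient — unit upward force at B: δ_{BB} = L³/(3EI) = 9/EI.
The prop prevents deflection at B: R_B = δ_0/δ_{BB} = 282.5/9 = 31.39 kN.

R_B = 31.39 kN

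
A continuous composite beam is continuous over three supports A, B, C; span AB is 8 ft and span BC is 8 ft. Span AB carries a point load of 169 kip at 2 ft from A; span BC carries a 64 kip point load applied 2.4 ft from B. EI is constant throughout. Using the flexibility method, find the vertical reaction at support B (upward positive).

R_B = 118.3 kip

Take M_B as the redundant. Released structure: two simple spans AB and BC with a hinge at B.
End slopes at the hinge B, treating each span as simply supported:
  span AB: point load 169 at a = 2: Pab(L + a)/(6LEI) = 422.5/EI
  span BC: point load 64 at a = 2.4: Pab(L + b)/(6LEI) = 243.7/EI
  relative rotation θ_0 = (422.5 + 243.7)/EI = 666.2/EI
A unit hogging moment at B produces rotation L₁/(3EI) + L₂/(3EI) = 5.333/EI.
Slope continuity at B: θ_0 = M_B·5.333/EI, so M_B = 666.2/5.333 = 124.9 kip·ft (hogging).
Span AB, ΣM about A with M_B applied at B: R_B^{AB}·8 = 338 + 124.9, so R_B^{AB} = 57.86 kip and R_A = 169 − 57.86 = 111.1 kip.
Span BC, ΣM about C: R_B^{BC}·8 = 358.4 + 124.9, so R_B^{BC} = 60.41 kip and R_C = 64 − 60.41 = 3.586 kip.
R_B = 57.86 + 60.41 = 118.3 kip.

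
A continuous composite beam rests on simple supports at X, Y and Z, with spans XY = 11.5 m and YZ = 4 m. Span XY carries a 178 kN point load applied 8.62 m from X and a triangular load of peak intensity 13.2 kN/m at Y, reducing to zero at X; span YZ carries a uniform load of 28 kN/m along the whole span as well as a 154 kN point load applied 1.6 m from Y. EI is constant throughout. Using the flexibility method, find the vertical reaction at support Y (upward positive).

R_Y = 460.7 kN

Release continuity at Y by inserting a hinge; the redundant is the internal moment M_Y. The primary structure is two simply-supported spans XY and YZ.
End slopes at the hinge Y, treating each span as simply supported:
  span XY: point load 178 at a = 8.62: Pab(L + a)/(6LEI) = 1289/EI
  span XY: triangular load, peak 13.2: w₀L³/(45EI) = 446.1/EI
  span YZ: UDL 28: wL³/(24EI) = 74.67/EI
  span YZ: point load 154 at a = 1.6: Pab(L + b)/(6LEI) = 157.7/EI
  relative rotation θ_0 = (1735 + 232.4)/EI = 1967/EI
A unit hogging moment at Y produces rotation L₁/(3EI) + L₂/(3EI) = 5.167/EI.
Slope continuity at Y: θ_0 = M_Y·5.167/EI, so M_Y = 1967/5.167 = 380.7 kN·m (hogging).
Span XY, ΣM about X with M_Y applied at Y: R_Y^{XY}·11.5 = 2116 + 380.7, so R_Y^{XY} = 217.1 kN and R_X = 253.9 − 217.1 = 36.77 kN.
Span YZ, ΣM about Z: R_Y^{YZ}·4 = 593.6 + 380.7, so R_Y^{YZ} = 243.6 kN and R_Z = 266 − 243.6 = 22.42 kN.
R_Y = 217.1 + 243.6 = 460.7 kN.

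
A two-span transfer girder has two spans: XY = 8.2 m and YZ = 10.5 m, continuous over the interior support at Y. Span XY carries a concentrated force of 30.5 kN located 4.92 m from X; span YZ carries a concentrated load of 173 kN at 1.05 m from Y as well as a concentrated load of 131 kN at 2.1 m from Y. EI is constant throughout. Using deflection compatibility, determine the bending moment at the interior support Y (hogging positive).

M_Y = 219.5 kN·m

Release continuity at Y by inserting a hinge; the redundant is the internal moment M_Y. The primary structure is two simply-supported spans XY and YZ.
Rotations at Y on the released spans (each span's end-slope, ×1/EI):
  span XY: point load 30.5 at a = 4.92: Pab(L + a)/(6LEI) = 131.3/EI
  span YZ: point load 173 at a = 1.05: Pab(L + b)/(6LEI) = 543.6/EI
  span YZ: point load 131 at a = 2.1: Pab(L + b)/(6LEI) = 693.3/EI
  relative rotation θ_0 = (131.3 + 1237)/EI = 1368/EI
A unit hogging moment at Y produces rotation L₁/(3EI) + L₂/(3EI) = 6.233/EI.
Slope continuity at Y: θ_0 = M_Y·6.233/EI, so M_Y = 1368/6.233 = 219.5 kN·m (hogging).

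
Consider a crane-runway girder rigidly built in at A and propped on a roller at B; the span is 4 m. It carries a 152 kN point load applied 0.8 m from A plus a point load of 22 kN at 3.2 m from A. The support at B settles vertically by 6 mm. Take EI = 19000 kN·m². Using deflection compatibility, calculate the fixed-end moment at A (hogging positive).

Choose R_B as the redundant. The primary structure is the cantilever fixed at A.
Deflection at B on the released cantilever, summing each load's contribution:
  point load 152 at a = 0.8: Pa²(3L − a)/(6EI) = 181.6/EI
  point load 22 at a = 3.2: Pa²(3L − a)/(6EI) = 330.4/EI
  δ_0 = 512/EI
Tip deflection under a unit load at B: L³/(3EI) = 21.33/EI.
With EI = 19000 kN·m²: δ_0 = 0.026947 m and δ_{BB} = 0.001123 m/kN.
Compatibility — the beam at B must follow the support down by 0.006 m: δ_0 − R_B·δ_{BB} = 0.006, so R_B = (0.026947 − 0.006)/0.001123 = 18.66 kN.
Moment equilibrium about A: M_A = Σ(load moments about A) − R_B·L = 192 − 18.66×4 = 117.4 kN·m.

M_A = 117.4 kN·m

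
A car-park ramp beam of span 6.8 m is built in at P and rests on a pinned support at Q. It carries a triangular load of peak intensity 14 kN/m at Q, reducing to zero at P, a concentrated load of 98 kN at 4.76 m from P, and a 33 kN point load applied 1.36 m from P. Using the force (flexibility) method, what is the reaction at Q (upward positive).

R_Q = 83.25 kN

Choose R_Q as the redundant. The primary structure is the cantilever fixed at P.
Primary-structure tip deflection at Q by superposition:
  triangular load, peak 14 at the free end: 11w₀L⁴/(120EI) = 2744/EI
  point load 98 at a = 4.76: Pa²(3L − a)/(6EI) = 5788/EI
  point load 33 at a = 1.36: Pa²(3L − a)/(6EI) = 193.7/EI
  δ_0 = 8726/EI
Tip deflection under a unit load at Q: L³/(3EI) = 104.8/EI.
The prop prevents deflection at Q: R_Q = δ_0/δ_{QQ} = 8726/104.8 = 83.25 kN.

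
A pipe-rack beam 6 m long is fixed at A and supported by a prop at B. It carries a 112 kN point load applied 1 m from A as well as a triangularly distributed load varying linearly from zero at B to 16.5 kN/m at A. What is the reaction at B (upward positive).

Remove the prop at B; the released (primary) structure is a cantilever built in at A.
Downward deflection at the released point B due to the loads:
  point load 112 at a = 1: Pa²(3L − a)/(6EI) = 317.3/EI
  triangular load, peak 16.5 at the fixed end: w₀L⁴/(30EI) = 712.8/EI
  δ_0 = 1030/EI
Tip deflection under a unit load at B: L³/(3EI) = 72/EI.
Compatibility at B: δ_0 − R_B·δ_{BB} = 0, so R_B = 1030/72 = 14.31 kN.

R_B = 14.31 kN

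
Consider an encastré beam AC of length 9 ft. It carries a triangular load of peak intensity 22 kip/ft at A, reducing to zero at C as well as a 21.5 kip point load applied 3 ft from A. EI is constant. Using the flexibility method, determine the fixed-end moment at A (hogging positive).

M_A = 117.8 kip·ft

Take the two fixed-end moments M_A, M_C as redundants; the released structure is the simple span AC.
Simple-span end rotations at A and C under the given loads:
  at A: triangular load, peak 22: w₀L³/(45EI) = 356.4/EI
  at C: triangular load, peak 22: 7w₀L³/(360EI) = 311.9/EI
  at A: point load 21.5 at a = 3: Pab(L + b)/(6LEI) = 107.5/EI
  at C: point load 21.5 at a = 3: Pab(L + a)/(6LEI) = 86/EI
  θ_A0 = 463.9/EI,  θ_C0 = 397.9/EI
Flexibility coefficients: a unit moment at one end gives L/(3EI) there and L/(6EI) at the far end, so f₁₁ = f₂₂ = 3/EI and f₁₂ = f₂₁ = 1.5/EI.
Compatibility — zero rotation at each built-in end:
  3 M_A + 1.5 M_C = 463.9
  1.5 M_A + 3 M_C = 397.9
Solving the pair gives M_A = 117.8 kip·ft and M_C = 73.73 kip·ft (hogging).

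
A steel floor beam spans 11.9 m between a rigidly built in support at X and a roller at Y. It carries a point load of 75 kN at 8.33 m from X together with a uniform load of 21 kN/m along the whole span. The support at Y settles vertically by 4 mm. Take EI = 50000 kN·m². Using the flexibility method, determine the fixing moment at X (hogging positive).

Take the reaction at Y as the redundant and release it; the primary structure is a cantilever fixed at X.
Downward deflection at the released point Y due to the loads:
  point load 75 at a = 8.33: Pa²(3L − a)/(6EI) = 23740/EI
  UDL 21: wL⁴/(8EI) = 52640/EI
  δ_0 = 76380/EI
Tip deflection under a unit load at Y: L³/(3EI) = 561.7/EI.
With EI = 50000 kN·m²: δ_0 = 1.5276 m and δ_{YY} = 0.011234 m/kN.
Compatibility — the beam at Y must follow the support down by 0.004 m: δ_0 − R_Y·δ_{YY} = 0.004, so R_Y = (1.5276 − 0.004)/0.011234 = 135.6 kN.
Moment equilibrium about X: M_X = Σ(load moments about X) − R_Y·L = 2112 − 135.6×11.9 = 497.8 kN·m.

M_X = 497.8 kN·m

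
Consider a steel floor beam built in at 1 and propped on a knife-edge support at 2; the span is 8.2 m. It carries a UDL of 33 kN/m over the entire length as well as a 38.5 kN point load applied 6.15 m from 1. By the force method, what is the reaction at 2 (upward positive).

Release the roller at 2. Primary structure: cantilever fixed at 1.
Deflection at 2 on the released cantilever, summing each load's contribution:
  UDL 33: wL⁴/(8EI) = 18650/EI
  point load 38.5 at a = 6.15: Pa²(3L − a)/(6EI) = 4478/EI
  δ_0 = 23128/EI
Tip deflection under a unit load at 2: L³/(3EI) = 183.8/EI.
The prop prevents deflection at 2: R_2 = δ_0/δ_{22} = 23128/183.8 = 125.8 kN.

R_2 = 125.8 kN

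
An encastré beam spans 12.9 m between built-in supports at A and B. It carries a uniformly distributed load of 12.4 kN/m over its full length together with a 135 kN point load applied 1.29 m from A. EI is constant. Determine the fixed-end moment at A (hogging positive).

Release both end moments; the primary structure is a simply-supported span AB with redundants M_A and M_B.
On the primary (simply-supported) span, the end slopes from the loading are:
  at A: UDL 12.4: wL³/(24EI) = 1109/EI
  at B: UDL 12.4: wL³/(24EI) = 1109/EI
  at A: point load 135 at a = 1.29: Pab(L + b)/(6LEI) = 640.3/EI
  at B: point load 135 at a = 1.29: Pab(L + a)/(6LEI) = 370.7/EI
  θ_A0 = 1749/EI,  θ_B0 = 1480/EI
Flexibility coefficients: a unit moment at one end gives L/(3EI) there and L/(6EI) at the far end, so f₁₁ = f₂₂ = 4.3/EI and f₁₂ = f₂₁ = 2.15/EI.
Compatibility — zero rotation at each built-in end:
  4.3 M_A + 2.15 M_B = 1749
  2.15 M_A + 4.3 M_B = 1480
Solving the pair gives M_A = 313 kN·m and M_B = 187.6 kN·m (hogging).

M_A = 313 kN·m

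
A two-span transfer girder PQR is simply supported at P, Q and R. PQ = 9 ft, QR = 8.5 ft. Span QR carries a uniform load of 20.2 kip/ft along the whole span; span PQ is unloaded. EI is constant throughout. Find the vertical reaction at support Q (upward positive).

R_Q = 106.1 kip

Insert a hinge at Q; M_Q is the redundant, and each span becomes simply supported.
Rotations at Q on the released spans (each span's end-slope, ×1/EI):
  span QR: UDL 20.2: wL³/(24EI) = 516.9/EI
  relative rotation θ_0 = (0 + 516.9)/EI = 516.9/EI
A unit hogging moment at Q produces rotation L₁/(3EI) + L₂/(3EI) = 5.833/EI.
Slope continuity at Q: θ_0 = M_Q·5.833/EI, so M_Q = 516.9/5.833 = 88.61 kip·ft (hogging).
Span PQ, ΣM about P with M_Q applied at Q: R_Q^{PQ}·9 = 0 + 88.61, so R_Q^{PQ} = 9.845 kip and R_P = 0 − 9.845 = -9.845 kip.
Span QR, ΣM about R: R_Q^{QR}·8.5 = 729.7 + 88.61, so R_Q^{QR} = 96.27 kip and R_R = 171.7 − 96.27 = 75.43 kip.
R_Q = 9.845 + 96.27 = 106.1 kip.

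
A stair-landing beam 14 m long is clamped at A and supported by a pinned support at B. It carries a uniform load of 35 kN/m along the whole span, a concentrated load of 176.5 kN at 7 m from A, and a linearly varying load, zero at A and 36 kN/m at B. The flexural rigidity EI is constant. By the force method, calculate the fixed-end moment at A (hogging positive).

M_A = 1732 kN·m

Take the reaction at B as the redundant and release it; the primary structure is a cantilever fixed at A.
Primary-structure tip deflection at B by superposition:
  UDL 35: wL⁴/(8EI) = 168070/EI
  point load 176.5 at a = 7: Pa²(3L − a)/(6EI) = 50450/EI
  triangular load, peak 36 at the free end: 11w₀L⁴/(120EI) = 126773/EI
  δ_0 = 345292/EI
Tip deflection under a unit load at B: L³/(3EI) = 914.7/EI.
Compatibility at B: δ_0 − R_B·δ_{BB} = 0, so R_B = 345292/914.7 = 377.5 kN.
Moment equilibrium about A: M_A = Σ(load moments about A) − R_B·L = 7018 − 377.5×14 = 1732 kN·m.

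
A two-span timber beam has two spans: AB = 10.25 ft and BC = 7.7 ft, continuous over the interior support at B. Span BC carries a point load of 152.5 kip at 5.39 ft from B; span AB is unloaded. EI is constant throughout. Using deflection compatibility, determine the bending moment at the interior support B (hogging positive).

Insert a hinge at B; M_B is the redundant, and each span becomes simply supported.
Rotations at B on the released spans (each span's end-slope, ×1/EI):
  span BC: point load 152.5 at a = 5.39: Pab(L + b)/(6LEI) = 411.4/EI
  relative rotation θ_0 = (0 + 411.4)/EI = 411.4/EI
A unit hogging moment at B produces rotation L₁/(3EI) + L₂/(3EI) = 5.983/EI.
Slope continuity at B: θ_0 = M_B·5.983/EI, so M_B = 411.4/5.983 = 68.76 kip·ft (hogging).

M_B = 68.76 kip·ft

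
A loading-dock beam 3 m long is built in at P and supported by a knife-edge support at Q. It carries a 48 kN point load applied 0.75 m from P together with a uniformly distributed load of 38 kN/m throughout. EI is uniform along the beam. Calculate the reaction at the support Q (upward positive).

R_Q = 46.88 kN

Release the roller at Q. Primary structure: cantilever fixed at P.
Free-end deflection of the primary structure under the applied loading (downward +):
  point load 48 at a = 0.75: Pa²(3L − a)/(6EI) = 37.12/EI
  UDL 38: wL⁴/(8EI) = 384.8/EI
  δ_0 = 421.9/EI
Tip deflection under a unit load at Q: L³/(3EI) = 9/EI.
The prop prevents deflection at Q: R_Q = δ_0/δ_{QQ} = 421.9/9 = 46.88 kN.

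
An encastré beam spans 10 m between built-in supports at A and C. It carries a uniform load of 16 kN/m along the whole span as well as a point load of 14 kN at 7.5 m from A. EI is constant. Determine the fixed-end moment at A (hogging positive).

M_A = 139.9 kN·m

Take the two fixed-end moments M_A, M_C as redundants; the released structure is the simple span AC.
End rotations of the released simple span under the applied load (×1/EI):
  at A: UDL 16: wL³/(24EI) = 666.7/EI
  at C: UDL 16: wL³/(24EI) = 666.7/EI
  at A: point load 14 at a = 7.5: Pab(L + b)/(6LEI) = 54.69/EI
  at C: point load 14 at a = 7.5: Pab(L + a)/(6LEI) = 76.56/EI
  θ_A0 = 721.4/EI,  θ_C0 = 743.2/EI
Flexibility coefficients: a unit moment at one end gives L/(3EI) there and L/(6EI) at the far end, so f₁₁ = f₂₂ = 3.333/EI and f₁₂ = f₂₁ = 1.667/EI.
Compatibility — zero rotation at each built-in end:
  3.333 M_A + 1.667 M_C = 721.4
  1.667 M_A + 3.333 M_C = 743.2
Solving the pair gives M_A = 139.9 kN·m and M_C = 153 kN·m (hogging).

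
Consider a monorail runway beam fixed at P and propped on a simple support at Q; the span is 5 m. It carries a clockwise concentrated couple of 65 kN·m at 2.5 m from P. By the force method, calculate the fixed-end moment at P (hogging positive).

M_P = -8.125 kN·m

Take the reaction at Q as the redundant and release it; the primary structure is a cantilever fixed at P.
Free-end deflection of the primary structure under the applied loading (downward +):
  clockwise couple 65 at a = 2.5: M₀a(2L − a)/(2EI) = 609.4/EI
Flexibility coefficient — unit upward force at Q: δ_{QQ} = L³/(3EI) = 41.67/EI.
Compatibility at Q: δ_0 − R_Q·δ_{QQ} = 0, so R_Q = 609.4/41.67 = 14.62 kN.
Moment equilibrium about P: M_P = Σ(load moments about P) − R_Q·L = 65 − 14.62×5 = -8.125 kN·m.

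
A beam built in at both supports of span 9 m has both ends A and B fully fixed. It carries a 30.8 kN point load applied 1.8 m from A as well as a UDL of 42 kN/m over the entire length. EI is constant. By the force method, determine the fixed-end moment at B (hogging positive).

Take the two fixed-end moments M_A, M_B as redundants; the released structure is the simple span AB.
End rotations of the released simple span under the applied load (×1/EI):
  at A: point load 30.8 at a = 1.8: Pab(L + b)/(6LEI) = 119.8/EI
  at B: point load 30.8 at a = 1.8: Pab(L + a)/(6LEI) = 79.83/EI
  at A: UDL 42: wL³/(24EI) = 1276/EI
  at B: UDL 42: wL³/(24EI) = 1276/EI
  θ_A0 = 1396/EI,  θ_B0 = 1356/EI
Flexibility coefficients: a unit moment at one end gives L/(3EI) there and L/(6EI) at the far end, so f₁₁ = f₂₂ = 3/EI and f₁₂ = f₂₁ = 1.5/EI.
Compatibility — zero rotation at each built-in end:
  3 M_A + 1.5 M_B = 1396
  1.5 M_A + 3 M_B = 1356
Solving the pair gives M_A = 319 kN·m and M_B = 292.4 kN·m (hogging).

M_B = 292.4 kN·m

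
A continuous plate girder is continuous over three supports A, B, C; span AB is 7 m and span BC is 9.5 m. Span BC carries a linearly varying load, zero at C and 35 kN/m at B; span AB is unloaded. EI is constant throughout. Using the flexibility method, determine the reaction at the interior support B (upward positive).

R_B = 140.9 kN

Insert a hinge at B; M_B is the redundant, and each span becomes simply supported.
Rotations at B on the released spans (each span's end-slope, ×1/EI):
  span BC: triangular load, peak 35: w₀L³/(45EI) = 666.8/EI
  relative rotation θ_0 = (0 + 666.8)/EI = 666.8/EI
A unit hogging moment at B produces rotation L₁/(3EI) + L₂/(3EI) = 5.5/EI.
Compatibility: M_B·(L₁+L₂)/(3EI) = θ_0, giving M_B = 121.2 kN·m (hogging).
Span AB, ΣM about A with M_B applied at B: R_B^{AB}·7 = 0 + 121.2, so R_B^{AB} = 17.32 kN and R_A = 0 − 17.32 = -17.32 kN.
Span BC, ΣM about C: R_B^{BC}·9.5 = 1053 + 121.2, so R_B^{BC} = 123.6 kN and R_C = 166.2 − 123.6 = 42.65 kN.
R_B = 17.32 + 123.6 = 140.9 kN.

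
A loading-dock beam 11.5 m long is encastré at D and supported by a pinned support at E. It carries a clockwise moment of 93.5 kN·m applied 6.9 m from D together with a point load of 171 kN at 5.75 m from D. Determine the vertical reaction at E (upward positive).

R_E = 63.68 kN

Release the roller at E. Primary structure: cantilever fixed at D.
Free-end deflection of the primary structure under the applied loading (downward +):
  clockwise couple 93.5 at a = 6.9: M₀a(2L − a)/(2EI) = 5193/EI
  point load 171 at a = 5.75: Pa²(3L − a)/(6EI) = 27091/EI
  δ_0 = 32284/EI
Flexibility coefficient — unit upward force at E: δ_{EE} = L³/(3EI) = 507/EI.
The prop prevents deflection at E: R_E = δ_0/δ_{EE} = 32284/507 = 63.68 kN.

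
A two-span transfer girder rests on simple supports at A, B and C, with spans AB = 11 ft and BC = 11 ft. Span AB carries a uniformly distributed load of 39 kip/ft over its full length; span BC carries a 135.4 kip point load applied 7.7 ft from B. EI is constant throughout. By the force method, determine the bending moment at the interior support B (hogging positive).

M_B = 396.6 kip·ft

Take M_B as the redundant. Released structure: two simple spans AB and BC with a hinge at B.
Rotations at B on the released spans (each span's end-slope, ×1/EI):
  span AB: UDL 39: wL³/(24EI) = 2163/EI
  span BC: point load 135.4 at a = 7.7: Pab(L + b)/(6LEI) = 745.4/EI
  relative rotation θ_0 = (2163 + 745.4)/EI = 2908/EI
A unit hogging moment at B produces rotation L₁/(3EI) + L₂/(3EI) = 7.333/EI.
Slope continuity at B: θ_0 = M_B·7.333/EI, so M_B = 2908/7.333 = 396.6 kip·ft (hogging).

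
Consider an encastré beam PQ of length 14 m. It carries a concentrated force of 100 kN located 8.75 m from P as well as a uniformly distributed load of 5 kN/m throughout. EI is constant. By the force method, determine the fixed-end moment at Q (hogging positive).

Take the two fixed-end moments M_P, M_Q as redundants; the released structure is the simple span PQ.
Simple-span end rotations at P and Q under the given loads:
  at P: point load 100 at a = 8.75: Pab(L + b)/(6LEI) = 1053/EI
  at Q: point load 100 at a = 8.75: Pab(L + a)/(6LEI) = 1244/EI
  at P: UDL 5: wL³/(24EI) = 571.7/EI
  at Q: UDL 5: wL³/(24EI) = 571.7/EI
  θ_P0 = 1624/EI,  θ_Q0 = 1816/EI
Flexibility coefficients: a unit moment at one end gives L/(3EI) there and L/(6EI) at the far end, so f₁₁ = f₂₂ = 4.667/EI and f₁₂ = f₂₁ = 2.333/EI.
Compatibility — zero rotation at each built-in end:
  4.667 M_P + 2.333 M_Q = 1624
  2.333 M_P + 4.667 M_Q = 1816
Solving the pair gives M_P = 204.7 kN·m and M_Q = 286.7 kN·m (hogging).

M_Q = 286.7 kN·m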